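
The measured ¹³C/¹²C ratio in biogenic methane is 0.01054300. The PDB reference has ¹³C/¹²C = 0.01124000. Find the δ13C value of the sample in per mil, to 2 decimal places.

δ13C = (R_sample / R_standard − 1) × 1000
R_sample / R_standard = 0.01054300 / 0.01124000 = 0.937989
δ13C = (0.937989 − 1) × 1000 = -62.011 per mil

-62.01 per mil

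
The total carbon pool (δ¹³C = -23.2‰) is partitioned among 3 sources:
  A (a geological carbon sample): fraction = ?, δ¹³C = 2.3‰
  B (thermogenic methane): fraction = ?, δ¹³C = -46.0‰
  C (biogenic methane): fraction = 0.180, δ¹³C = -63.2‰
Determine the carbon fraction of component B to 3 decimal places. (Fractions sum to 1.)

Let f_B and f_A be the unknown fractions; fractions sum to 1 so f_B + f_A = 0.820.
Mass balance: Σ fᵢ·δᵢ = δ_bulk ⇒ f_B·(-46.0) + f_A·(2.3) = -23.2 − (-11.376) = -11.824
Substitute f_A = 0.820 − f_B:
f_B·(-46.0 − 2.3) = -11.824 − 0.820×(2.3) = -13.710
f_B = -13.710 / -48.3 = 0.2839

0.284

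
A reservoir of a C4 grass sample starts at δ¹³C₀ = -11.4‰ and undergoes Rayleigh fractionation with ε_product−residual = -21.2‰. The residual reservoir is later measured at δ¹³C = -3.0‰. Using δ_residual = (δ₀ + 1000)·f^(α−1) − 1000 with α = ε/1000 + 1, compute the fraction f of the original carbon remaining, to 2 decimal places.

α − 1 = ε/1000 = -0.0212
(δ_res + 1000)/(δ₀ + 1000) = (-3.0 + 1000)/(-11.4 + 1000) = 997.0/988.6 = 1.008497
f = 1.008497^(1/-0.0212) = exp(ln(1.008497)/-0.0212) = exp(0.00846/-0.0212)
f = exp(-0.3991) = 0.6709

0.67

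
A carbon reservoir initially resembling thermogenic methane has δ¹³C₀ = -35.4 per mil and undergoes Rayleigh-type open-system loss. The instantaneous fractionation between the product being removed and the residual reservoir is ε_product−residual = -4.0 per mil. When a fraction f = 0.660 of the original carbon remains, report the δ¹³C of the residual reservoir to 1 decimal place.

-33.8 per mil

Rayleigh residual: δ_res = (δ₀ + 1000)·f^(α−1) − 1000
α = ε/1000 + 1 = 0.99600, so α − 1 = -0.00400
f^(α−1) = 0.660^(-0.00400) = 1.001663
δ_res = (-35.4 + 1000) × 1.001663 − 1000 = 966.205 − 1000 = -33.80 per mil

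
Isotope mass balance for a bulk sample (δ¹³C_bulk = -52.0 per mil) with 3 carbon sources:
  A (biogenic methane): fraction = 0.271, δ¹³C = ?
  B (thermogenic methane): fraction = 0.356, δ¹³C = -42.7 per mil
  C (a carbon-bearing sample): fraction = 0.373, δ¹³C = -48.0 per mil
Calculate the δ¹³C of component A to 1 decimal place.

-69.7 per mil

Isotope mass balance: δ_bulk = Σ fᵢ·δᵢ.
-52.0 = 0.271×δ_A + 0.356×(-42.7) + 0.373×(-48.0)
0.271·δ_A = -52.0 − (-33.105) = -18.895
δ_A = -18.895 / 0.271 = -69.72 per mil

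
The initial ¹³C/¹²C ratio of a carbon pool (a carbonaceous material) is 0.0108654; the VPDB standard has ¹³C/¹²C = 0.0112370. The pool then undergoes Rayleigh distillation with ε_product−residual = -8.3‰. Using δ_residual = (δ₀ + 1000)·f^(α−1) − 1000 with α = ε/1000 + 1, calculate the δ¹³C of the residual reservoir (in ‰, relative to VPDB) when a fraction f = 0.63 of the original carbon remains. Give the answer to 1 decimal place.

δ₀ = (0.0108654/0.0112370 − 1)×1000 = (0.966931 − 1)×1000 = -33.069‰
α − 1 = ε/1000 = -0.0083
f^(α−1) = 0.63^(-0.0083) = 1.003842
δ_res = (-33.069 + 1000) × 1.003842 − 1000 = 970.646 − 1000 = -29.35‰

-29.4‰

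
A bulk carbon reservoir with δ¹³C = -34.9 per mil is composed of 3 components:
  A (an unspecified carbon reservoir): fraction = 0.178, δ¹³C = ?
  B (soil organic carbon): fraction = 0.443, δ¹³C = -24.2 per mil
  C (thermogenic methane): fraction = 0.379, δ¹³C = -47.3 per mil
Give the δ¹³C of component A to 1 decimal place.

Isotope mass balance: δ_bulk = Σ fᵢ·δᵢ.
-34.9 = 0.178×δ_A + 0.443×(-24.2) + 0.379×(-47.3)
0.178·δ_A = -34.9 − (-28.647) = -6.253
δ_A = -6.253 / 0.178 = -35.13 per mil

-35.1 per mil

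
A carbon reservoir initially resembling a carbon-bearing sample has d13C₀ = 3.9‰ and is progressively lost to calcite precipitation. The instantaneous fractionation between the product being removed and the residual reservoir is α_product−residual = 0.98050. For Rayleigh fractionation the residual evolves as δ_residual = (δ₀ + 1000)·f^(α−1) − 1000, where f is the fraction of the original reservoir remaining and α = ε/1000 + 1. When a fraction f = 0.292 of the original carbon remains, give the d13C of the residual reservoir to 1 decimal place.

28.3‰

Rayleigh residual: δ_res = (δ₀ + 1000)·f^(α−1) − 1000
α − 1 = -0.01950
f^(α−1) = 0.292^(-0.01950) = 1.024295
δ_res = (3.9 + 1000) × 1.024295 − 1000 = 1028.290 − 1000 = 28.29‰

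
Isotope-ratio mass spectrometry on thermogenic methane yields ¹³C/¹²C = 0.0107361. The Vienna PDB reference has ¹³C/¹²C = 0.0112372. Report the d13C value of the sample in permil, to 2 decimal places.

-44.59 permil

d13C = (R_sample / R_standard − 1) × 1000
R_sample / R_standard = 0.0107361 / 0.0112372 = 0.955407
d13C = (0.955407 − 1) × 1000 = -44.593 permil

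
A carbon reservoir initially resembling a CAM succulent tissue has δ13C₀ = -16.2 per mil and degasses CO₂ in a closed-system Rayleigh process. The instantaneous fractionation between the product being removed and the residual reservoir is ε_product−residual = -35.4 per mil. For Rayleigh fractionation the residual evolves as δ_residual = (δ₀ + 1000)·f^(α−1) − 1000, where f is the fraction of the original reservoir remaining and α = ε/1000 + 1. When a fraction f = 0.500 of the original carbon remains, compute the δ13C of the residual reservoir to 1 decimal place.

Rayleigh residual: δ_res = (δ₀ + 1000)·f^(α−1) − 1000
α = ε/1000 + 1 = 0.96460, so α − 1 = -0.03540
f^(α−1) = 0.500^(-0.03540) = 1.024841
δ_res = (-16.2 + 1000) × 1.024841 − 1000 = 1008.239 − 1000 = 8.24 per mil

8.2 per mil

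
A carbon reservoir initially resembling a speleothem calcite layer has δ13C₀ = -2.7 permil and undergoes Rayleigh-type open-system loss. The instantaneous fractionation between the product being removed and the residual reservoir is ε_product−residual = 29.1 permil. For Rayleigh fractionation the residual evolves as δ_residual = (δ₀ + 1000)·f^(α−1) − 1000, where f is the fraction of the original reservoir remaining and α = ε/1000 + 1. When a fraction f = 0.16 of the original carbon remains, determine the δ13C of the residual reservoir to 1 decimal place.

Rayleigh residual: δ_res = (δ₀ + 1000)·f^(α−1) − 1000
α = ε/1000 + 1 = 1.02910, so α − 1 = 0.02910
f^(α−1) = 0.16^(0.02910) = 0.948069
δ_res = (-2.7 + 1000) × 0.948069 − 1000 = 945.509 − 1000 = -54.49 permil

-54.5 permil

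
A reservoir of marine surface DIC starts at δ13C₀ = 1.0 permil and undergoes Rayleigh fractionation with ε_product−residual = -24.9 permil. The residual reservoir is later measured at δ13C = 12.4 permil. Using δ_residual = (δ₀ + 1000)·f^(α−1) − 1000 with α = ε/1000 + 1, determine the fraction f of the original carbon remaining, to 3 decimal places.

0.635

α − 1 = ε/1000 = -0.0249
(δ_res + 1000)/(δ₀ + 1000) = (12.4 + 1000)/(1.0 + 1000) = 1012.4/1001.0 = 1.011389
f = 1.011389^(1/-0.0249) = exp(ln(1.011389)/-0.0249) = exp(0.01132/-0.0249)
f = exp(-0.4548) = 0.6346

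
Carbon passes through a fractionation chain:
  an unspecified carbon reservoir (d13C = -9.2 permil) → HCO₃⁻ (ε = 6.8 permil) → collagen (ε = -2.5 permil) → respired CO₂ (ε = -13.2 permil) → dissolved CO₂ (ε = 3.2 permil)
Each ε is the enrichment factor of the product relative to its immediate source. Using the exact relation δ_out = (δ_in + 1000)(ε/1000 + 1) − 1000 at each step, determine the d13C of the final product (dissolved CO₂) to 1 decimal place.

-14.9 permil

step 1: δ = (-9.20 + 1000)·(6.8/1000 + 1) − 1000 = -2.46 permil
step 2: δ = (-2.46 + 1000)·(-2.5/1000 + 1) − 1000 = -4.96 permil
step 3: δ = (-4.96 + 1000)·(-13.2/1000 + 1) − 1000 = -18.09 permil
step 4: δ = (-18.09 + 1000)·(3.2/1000 + 1) − 1000 = -14.95 permil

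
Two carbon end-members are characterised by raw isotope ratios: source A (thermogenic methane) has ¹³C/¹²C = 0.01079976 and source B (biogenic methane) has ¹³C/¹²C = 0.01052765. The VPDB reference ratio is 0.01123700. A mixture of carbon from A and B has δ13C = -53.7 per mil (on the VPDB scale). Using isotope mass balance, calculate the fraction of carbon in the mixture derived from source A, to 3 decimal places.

δ_A = (0.01079976/0.01123700 − 1)×1000 = (0.961089 − 1)×1000 = -38.911 per mil
δ_B = (0.01052765/0.01123700 − 1)×1000 = (0.936874 − 1)×1000 = -63.126 per mil
f_A = (δ_mix − δ_B)/(δ_A − δ_B) = (-53.7 − (-63.126))/(-38.911 − (-63.126))
f_A = 9.426 / 24.216 = 0.3893

0.389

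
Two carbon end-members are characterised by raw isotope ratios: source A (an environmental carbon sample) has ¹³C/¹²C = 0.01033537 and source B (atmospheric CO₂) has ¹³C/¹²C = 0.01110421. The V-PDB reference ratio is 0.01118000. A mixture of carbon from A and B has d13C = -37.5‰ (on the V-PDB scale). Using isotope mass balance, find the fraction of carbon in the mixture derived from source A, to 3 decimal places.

0.447

δ_A = (0.01033537/0.01118000 − 1)×1000 = (0.924452 − 1)×1000 = -75.548‰
δ_B = (0.01110421/0.01118000 − 1)×1000 = (0.993221 − 1)×1000 = -6.779‰
f_A = (δ_mix − δ_B)/(δ_A − δ_B) = (-37.5 − (-6.779))/(-75.548 − (-6.779))
f_A = -30.721 / -68.769 = 0.4467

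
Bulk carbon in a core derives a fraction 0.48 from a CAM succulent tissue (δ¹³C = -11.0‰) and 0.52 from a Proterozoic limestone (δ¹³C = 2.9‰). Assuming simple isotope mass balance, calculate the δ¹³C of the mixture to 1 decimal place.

δ_mix = f_A·δ_A + f_B·δ_B
δ_mix = 0.48 × (-11.0) + 0.52 × (2.9)
δ_mix = -5.28 + 1.51 = -3.77‰

-3.8‰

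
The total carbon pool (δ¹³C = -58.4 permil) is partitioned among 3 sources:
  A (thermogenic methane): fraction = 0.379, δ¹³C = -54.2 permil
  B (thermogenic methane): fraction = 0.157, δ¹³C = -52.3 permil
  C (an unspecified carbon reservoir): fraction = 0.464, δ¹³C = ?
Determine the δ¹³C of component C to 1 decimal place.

Isotope mass balance: δ_bulk = Σ fᵢ·δᵢ.
-58.4 = 0.379×(-54.2) + 0.157×(-52.3) + 0.464×δ_C
0.464·δ_C = -58.4 − (-28.753) = -29.647
δ_C = -29.647 / 0.464 = -63.89 permil

-63.9 permil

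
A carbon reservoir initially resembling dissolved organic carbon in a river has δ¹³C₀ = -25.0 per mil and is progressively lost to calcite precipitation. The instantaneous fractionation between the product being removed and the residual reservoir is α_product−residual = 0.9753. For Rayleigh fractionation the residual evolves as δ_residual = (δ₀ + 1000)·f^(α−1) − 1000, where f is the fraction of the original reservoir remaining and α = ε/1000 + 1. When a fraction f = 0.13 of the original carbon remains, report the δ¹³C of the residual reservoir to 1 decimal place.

25.4 per mil

Rayleigh residual: δ_res = (δ₀ + 1000)·f^(α−1) − 1000
α − 1 = -0.02470
f^(α−1) = 0.13^(-0.02470) = 1.051685
δ_res = (-25.0 + 1000) × 1.051685 − 1000 = 1025.393 − 1000 = 25.39 per mil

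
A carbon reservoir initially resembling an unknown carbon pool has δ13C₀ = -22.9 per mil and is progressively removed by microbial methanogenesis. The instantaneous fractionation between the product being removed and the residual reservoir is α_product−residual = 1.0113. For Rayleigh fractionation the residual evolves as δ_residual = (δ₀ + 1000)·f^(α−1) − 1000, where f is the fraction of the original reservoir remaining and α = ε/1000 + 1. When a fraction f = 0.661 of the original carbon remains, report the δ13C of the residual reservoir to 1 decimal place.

Rayleigh residual: δ_res = (δ₀ + 1000)·f^(α−1) − 1000
α − 1 = 0.01130
f^(α−1) = 0.661^(0.01130) = 0.995333
δ_res = (-22.9 + 1000) × 0.995333 − 1000 = 972.540 − 1000 = -27.46 per mil

-27.5 per mil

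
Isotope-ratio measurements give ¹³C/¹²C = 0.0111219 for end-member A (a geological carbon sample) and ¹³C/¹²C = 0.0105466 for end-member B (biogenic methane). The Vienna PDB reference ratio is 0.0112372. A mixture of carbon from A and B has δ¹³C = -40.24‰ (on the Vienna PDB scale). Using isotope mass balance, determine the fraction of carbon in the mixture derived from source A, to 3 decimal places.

0.414

δ_A = (0.0111219/0.0112372 − 1)×1000 = (0.989739 − 1)×1000 = -10.261‰
δ_B = (0.0105466/0.0112372 − 1)×1000 = (0.938543 − 1)×1000 = -61.457‰
f_A = (δ_mix − δ_B)/(δ_A − δ_B) = (-40.24 − (-61.457))/(-10.261 − (-61.457))
f_A = 21.217 / 51.196 = 0.4144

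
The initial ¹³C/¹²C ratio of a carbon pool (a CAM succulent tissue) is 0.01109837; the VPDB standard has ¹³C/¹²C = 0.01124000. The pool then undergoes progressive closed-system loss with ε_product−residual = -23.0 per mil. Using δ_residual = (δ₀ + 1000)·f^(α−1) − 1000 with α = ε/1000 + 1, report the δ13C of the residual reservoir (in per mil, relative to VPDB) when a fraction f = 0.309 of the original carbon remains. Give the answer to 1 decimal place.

14.4 per mil

δ₀ = (0.01109837/0.01124000 − 1)×1000 = (0.987399 − 1)×1000 = -12.601 per mil
α − 1 = ε/1000 = -0.0230
f^(α−1) = 0.309^(-0.0230) = 1.027380
δ_res = (-12.601 + 1000) × 1.027380 − 1000 = 1014.434 − 1000 = 14.43 per mil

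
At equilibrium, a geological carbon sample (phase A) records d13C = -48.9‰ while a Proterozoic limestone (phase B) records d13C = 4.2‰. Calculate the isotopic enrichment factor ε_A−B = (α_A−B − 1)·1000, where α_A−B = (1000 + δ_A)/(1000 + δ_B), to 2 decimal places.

α_A−B = (1000 + -48.9) / (1000 + 4.2) = 951.1 / 1004.2 = 0.947122
ε_A−B = (0.947122 − 1) × 1000 = -52.878‰
(The approximation ε ≈ δ_A − δ_B would give -53.1‰.)

-52.88‰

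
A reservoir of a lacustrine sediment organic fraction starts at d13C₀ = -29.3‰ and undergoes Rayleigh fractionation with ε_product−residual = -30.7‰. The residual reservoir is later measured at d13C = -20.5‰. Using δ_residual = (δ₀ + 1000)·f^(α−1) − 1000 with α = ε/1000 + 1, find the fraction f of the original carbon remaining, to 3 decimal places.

α − 1 = ε/1000 = -0.0307
(δ_res + 1000)/(δ₀ + 1000) = (-20.5 + 1000)/(-29.3 + 1000) = 979.5/970.7 = 1.009066
f = 1.009066^(1/-0.0307) = exp(ln(1.009066)/-0.0307) = exp(0.00902/-0.0307)
f = exp(-0.2940) = 0.7453

0.745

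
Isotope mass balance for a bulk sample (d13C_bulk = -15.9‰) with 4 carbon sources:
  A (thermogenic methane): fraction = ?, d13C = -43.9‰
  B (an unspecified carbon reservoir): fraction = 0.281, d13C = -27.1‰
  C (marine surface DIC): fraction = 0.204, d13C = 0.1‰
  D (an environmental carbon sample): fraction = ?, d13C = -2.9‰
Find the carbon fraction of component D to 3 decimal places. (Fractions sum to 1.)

0.349

Let f_D and f_A be the unknown fractions; fractions sum to 1 so f_D + f_A = 0.515.
Mass balance: Σ fᵢ·δᵢ = δ_bulk ⇒ f_D·(-2.9) + f_A·(-43.9) = -15.9 − (-7.595) = -8.305
Substitute f_A = 0.515 − f_D:
f_D·(-2.9 − -43.9) = -8.305 − 0.515×(-43.9) = 14.303
f_D = 14.303 / 41.0 = 0.3489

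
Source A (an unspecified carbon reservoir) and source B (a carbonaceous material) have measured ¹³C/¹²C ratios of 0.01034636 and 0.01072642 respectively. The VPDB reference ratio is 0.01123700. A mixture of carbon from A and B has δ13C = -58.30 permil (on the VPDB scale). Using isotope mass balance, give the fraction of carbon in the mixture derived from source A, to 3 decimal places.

0.380

δ_A = (0.01034636/0.01123700 − 1)×1000 = (0.920740 − 1)×1000 = -79.260 permil
δ_B = (0.01072642/0.01123700 − 1)×1000 = (0.954563 − 1)×1000 = -45.437 permil
f_A = (δ_mix − δ_B)/(δ_A − δ_B) = (-58.30 − (-45.437))/(-79.260 − (-45.437))
f_A = -12.863 / -33.822 = 0.3803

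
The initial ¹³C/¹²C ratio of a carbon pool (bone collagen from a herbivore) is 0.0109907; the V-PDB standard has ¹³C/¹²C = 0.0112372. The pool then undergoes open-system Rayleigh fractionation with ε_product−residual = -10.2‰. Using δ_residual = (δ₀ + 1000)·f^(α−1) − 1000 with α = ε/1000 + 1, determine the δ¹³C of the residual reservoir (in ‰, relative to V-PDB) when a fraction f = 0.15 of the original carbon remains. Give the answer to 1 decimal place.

-2.8‰

δ₀ = (0.0109907/0.0112372 − 1)×1000 = (0.978064 − 1)×1000 = -21.936‰
α − 1 = ε/1000 = -0.0102
f^(α−1) = 0.15^(-0.0102) = 1.019539
δ_res = (-21.936 + 1000) × 1.019539 − 1000 = 997.174 − 1000 = -2.83‰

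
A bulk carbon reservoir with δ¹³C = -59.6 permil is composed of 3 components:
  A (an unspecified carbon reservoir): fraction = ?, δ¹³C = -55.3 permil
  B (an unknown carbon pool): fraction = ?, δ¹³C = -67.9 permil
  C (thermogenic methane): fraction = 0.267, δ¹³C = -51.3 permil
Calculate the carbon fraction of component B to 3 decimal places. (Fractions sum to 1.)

0.426

Let f_B and f_A be the unknown fractions; fractions sum to 1 so f_B + f_A = 0.733.
Mass balance: Σ fᵢ·δᵢ = δ_bulk ⇒ f_B·(-67.9) + f_A·(-55.3) = -59.6 − (-13.697) = -45.903
Substitute f_A = 0.733 − f_B:
f_B·(-67.9 − -55.3) = -45.903 − 0.733×(-55.3) = -5.368
f_B = -5.368 / -12.6 = 0.4260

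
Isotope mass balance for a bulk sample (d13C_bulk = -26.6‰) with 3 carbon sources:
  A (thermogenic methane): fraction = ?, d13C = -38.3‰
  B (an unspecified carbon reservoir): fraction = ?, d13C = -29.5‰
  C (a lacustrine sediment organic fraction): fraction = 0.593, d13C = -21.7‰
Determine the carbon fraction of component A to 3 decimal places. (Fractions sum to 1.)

0.196

Let f_A and f_B be the unknown fractions; fractions sum to 1 so f_A + f_B = 0.407.
Mass balance: Σ fᵢ·δᵢ = δ_bulk ⇒ f_A·(-38.3) + f_B·(-29.5) = -26.6 − (-12.868) = -13.732
Substitute f_B = 0.407 − f_A:
f_A·(-38.3 − -29.5) = -13.732 − 0.407×(-29.5) = -1.725
f_A = -1.725 / -8.8 = 0.1961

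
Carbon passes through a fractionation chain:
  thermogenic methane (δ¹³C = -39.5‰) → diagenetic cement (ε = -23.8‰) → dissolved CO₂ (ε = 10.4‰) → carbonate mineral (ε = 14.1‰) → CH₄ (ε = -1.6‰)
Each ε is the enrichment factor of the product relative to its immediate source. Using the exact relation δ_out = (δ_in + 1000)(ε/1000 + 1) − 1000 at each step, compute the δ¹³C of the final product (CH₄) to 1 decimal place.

step 1: δ = (-39.50 + 1000)·(-23.8/1000 + 1) − 1000 = -62.36‰
step 2: δ = (-62.36 + 1000)·(10.4/1000 + 1) − 1000 = -52.61‰
step 3: δ = (-52.61 + 1000)·(14.1/1000 + 1) − 1000 = -39.25‰
step 4: δ = (-39.25 + 1000)·(-1.6/1000 + 1) − 1000 = -40.79‰

-40.8‰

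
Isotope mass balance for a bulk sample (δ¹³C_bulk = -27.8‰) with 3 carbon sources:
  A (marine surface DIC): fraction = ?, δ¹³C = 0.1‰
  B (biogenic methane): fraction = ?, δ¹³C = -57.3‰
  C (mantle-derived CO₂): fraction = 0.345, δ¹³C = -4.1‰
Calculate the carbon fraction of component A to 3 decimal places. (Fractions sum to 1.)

0.194

Let f_A and f_B be the unknown fractions; fractions sum to 1 so f_A + f_B = 0.655.
Mass balance: Σ fᵢ·δᵢ = δ_bulk ⇒ f_A·(0.1) + f_B·(-57.3) = -27.8 − (-1.414) = -26.386
Substitute f_B = 0.655 − f_A:
f_A·(0.1 − -57.3) = -26.386 − 0.655×(-57.3) = 11.146
f_A = 11.146 / 57.4 = 0.1942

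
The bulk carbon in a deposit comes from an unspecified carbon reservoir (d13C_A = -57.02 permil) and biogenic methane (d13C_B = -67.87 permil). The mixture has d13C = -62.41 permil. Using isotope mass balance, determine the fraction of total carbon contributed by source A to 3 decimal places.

δ_mix = f_A·δ_A + (1 − f_A)·δ_B  ⇒  f_A = (δ_mix − δ_B)/(δ_A − δ_B)
f_A = (-62.41 − (-67.87)) / (-57.02 − (-67.87))
f_A = 5.46 / 10.85 = 0.5032

0.503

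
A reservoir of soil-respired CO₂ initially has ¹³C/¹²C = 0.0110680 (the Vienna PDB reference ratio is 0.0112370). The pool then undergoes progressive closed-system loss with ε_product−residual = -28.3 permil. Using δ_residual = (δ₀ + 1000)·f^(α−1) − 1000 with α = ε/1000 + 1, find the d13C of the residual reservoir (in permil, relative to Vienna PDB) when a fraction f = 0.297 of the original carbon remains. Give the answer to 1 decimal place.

19.4 permil

δ₀ = (0.0110680/0.0112370 − 1)×1000 = (0.984960 − 1)×1000 = -15.040 permil
α − 1 = ε/1000 = -0.0283
f^(α−1) = 0.297^(-0.0283) = 1.034954
δ_res = (-15.040 + 1000) × 1.034954 − 1000 = 1019.389 − 1000 = 19.39 permil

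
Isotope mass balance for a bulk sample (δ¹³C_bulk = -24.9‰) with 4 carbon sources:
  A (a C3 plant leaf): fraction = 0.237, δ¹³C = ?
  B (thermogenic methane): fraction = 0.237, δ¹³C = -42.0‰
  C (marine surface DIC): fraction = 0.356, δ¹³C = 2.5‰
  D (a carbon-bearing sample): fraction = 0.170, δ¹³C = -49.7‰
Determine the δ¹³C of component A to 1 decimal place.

Isotope mass balance: δ_bulk = Σ fᵢ·δᵢ.
-24.9 = 0.237×δ_A + 0.237×(-42.0) + 0.356×(2.5) + 0.170×(-49.7)
0.237·δ_A = -24.9 − (-17.513) = -7.387
δ_A = -7.387 / 0.237 = -31.17‰

-31.2‰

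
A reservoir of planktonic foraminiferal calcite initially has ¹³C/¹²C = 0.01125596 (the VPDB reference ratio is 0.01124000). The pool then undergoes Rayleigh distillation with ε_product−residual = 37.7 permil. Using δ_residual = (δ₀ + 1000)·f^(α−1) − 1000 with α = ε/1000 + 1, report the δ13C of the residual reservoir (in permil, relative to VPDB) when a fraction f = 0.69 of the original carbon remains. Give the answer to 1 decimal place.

-12.5 permil

δ₀ = (0.01125596/0.01124000 − 1)×1000 = (1.001420 − 1)×1000 = 1.420 permil
α − 1 = ε/1000 = 0.0377
f^(α−1) = 0.69^(0.0377) = 0.986108
δ_res = (1.420 + 1000) × 0.986108 − 1000 = 987.508 − 1000 = -12.49 permil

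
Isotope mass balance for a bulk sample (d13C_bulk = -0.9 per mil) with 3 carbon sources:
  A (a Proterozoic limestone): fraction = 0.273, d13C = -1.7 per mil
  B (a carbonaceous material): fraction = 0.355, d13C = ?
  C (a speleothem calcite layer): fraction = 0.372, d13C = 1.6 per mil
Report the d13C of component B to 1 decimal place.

-2.9 per mil

Isotope mass balance: δ_bulk = Σ fᵢ·δᵢ.
-0.9 = 0.273×(-1.7) + 0.355×δ_B + 0.372×(1.6)
0.355·δ_B = -0.9 − (0.131) = -1.031
δ_B = -1.031 / 0.355 = -2.90 per mil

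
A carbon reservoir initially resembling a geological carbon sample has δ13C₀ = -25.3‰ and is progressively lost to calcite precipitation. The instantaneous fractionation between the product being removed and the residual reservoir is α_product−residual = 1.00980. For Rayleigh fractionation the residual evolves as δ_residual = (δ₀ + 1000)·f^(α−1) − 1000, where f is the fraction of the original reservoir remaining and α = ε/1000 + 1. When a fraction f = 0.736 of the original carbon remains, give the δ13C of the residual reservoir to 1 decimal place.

Rayleigh residual: δ_res = (δ₀ + 1000)·f^(α−1) − 1000
α − 1 = 0.00980
f^(α−1) = 0.736^(0.00980) = 0.997001
δ_res = (-25.3 + 1000) × 0.997001 − 1000 = 971.776 − 1000 = -28.22‰

-28.2‰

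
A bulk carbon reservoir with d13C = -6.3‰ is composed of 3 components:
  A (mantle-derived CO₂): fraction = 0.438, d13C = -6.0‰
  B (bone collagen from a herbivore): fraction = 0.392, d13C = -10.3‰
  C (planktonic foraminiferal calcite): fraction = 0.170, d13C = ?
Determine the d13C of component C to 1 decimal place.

2.2‰

Isotope mass balance: δ_bulk = Σ fᵢ·δᵢ.
-6.3 = 0.438×(-6.0) + 0.392×(-10.3) + 0.170×δ_C
0.170·δ_C = -6.3 − (-6.666) = 0.366
δ_C = 0.366 / 0.170 = 2.15‰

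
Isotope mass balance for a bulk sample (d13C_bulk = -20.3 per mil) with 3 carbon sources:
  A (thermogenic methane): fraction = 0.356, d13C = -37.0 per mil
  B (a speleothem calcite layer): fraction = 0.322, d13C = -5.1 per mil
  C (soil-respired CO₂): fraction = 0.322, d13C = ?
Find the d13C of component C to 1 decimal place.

-17.0 per mil

Isotope mass balance: δ_bulk = Σ fᵢ·δᵢ.
-20.3 = 0.356×(-37.0) + 0.322×(-5.1) + 0.322×δ_C
0.322·δ_C = -20.3 − (-14.814) = -5.486
δ_C = -5.486 / 0.322 = -17.04 per mil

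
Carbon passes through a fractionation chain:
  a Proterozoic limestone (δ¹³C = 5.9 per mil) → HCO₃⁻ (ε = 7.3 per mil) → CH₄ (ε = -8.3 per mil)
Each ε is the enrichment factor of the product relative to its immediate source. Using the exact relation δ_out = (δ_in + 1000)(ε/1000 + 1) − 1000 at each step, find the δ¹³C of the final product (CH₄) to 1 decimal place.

4.8 per mil

step 1: δ = (5.90 + 1000)·(7.3/1000 + 1) − 1000 = 13.24 per mil
step 2: δ = (13.24 + 1000)·(-8.3/1000 + 1) − 1000 = 4.83 per mil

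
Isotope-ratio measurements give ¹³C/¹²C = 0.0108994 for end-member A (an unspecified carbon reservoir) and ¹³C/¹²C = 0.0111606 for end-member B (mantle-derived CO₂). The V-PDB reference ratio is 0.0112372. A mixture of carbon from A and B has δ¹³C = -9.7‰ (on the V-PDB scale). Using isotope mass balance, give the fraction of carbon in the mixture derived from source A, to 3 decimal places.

δ_A = (0.0108994/0.0112372 − 1)×1000 = (0.969939 − 1)×1000 = -30.061‰
δ_B = (0.0111606/0.0112372 − 1)×1000 = (0.993183 − 1)×1000 = -6.817‰
f_A = (δ_mix − δ_B)/(δ_A − δ_B) = (-9.7 − (-6.817))/(-30.061 − (-6.817))
f_A = -2.883 / -23.244 = 0.1240

0.124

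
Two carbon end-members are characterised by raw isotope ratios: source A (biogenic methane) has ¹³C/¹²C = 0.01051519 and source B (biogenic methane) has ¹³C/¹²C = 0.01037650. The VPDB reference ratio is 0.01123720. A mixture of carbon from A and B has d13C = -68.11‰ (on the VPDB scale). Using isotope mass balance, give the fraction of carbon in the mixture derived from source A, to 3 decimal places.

0.687

δ_A = (0.01051519/0.01123720 − 1)×1000 = (0.935748 − 1)×1000 = -64.252‰
δ_B = (0.01037650/0.01123720 − 1)×1000 = (0.923406 − 1)×1000 = -76.594‰
f_A = (δ_mix − δ_B)/(δ_A − δ_B) = (-68.11 − (-76.594))/(-64.252 − (-76.594))
f_A = 8.484 / 12.342 = 0.6874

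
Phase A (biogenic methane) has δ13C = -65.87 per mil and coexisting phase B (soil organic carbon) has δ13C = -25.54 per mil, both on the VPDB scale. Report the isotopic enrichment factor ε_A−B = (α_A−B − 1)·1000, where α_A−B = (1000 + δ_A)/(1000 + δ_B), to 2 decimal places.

-41.39 per mil

α_A−B = (1000 + -65.87) / (1000 + -25.54) = 934.13 / 974.46 = 0.958613
ε_A−B = (0.958613 − 1) × 1000 = -41.387 per mil
(The approximation ε ≈ δ_A − δ_B would give -40.33 per mil.)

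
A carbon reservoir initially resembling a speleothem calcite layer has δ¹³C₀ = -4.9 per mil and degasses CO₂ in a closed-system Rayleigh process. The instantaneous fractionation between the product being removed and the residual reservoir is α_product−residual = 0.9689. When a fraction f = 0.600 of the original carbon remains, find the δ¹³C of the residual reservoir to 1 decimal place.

11.0 per mil

Rayleigh residual: δ_res = (δ₀ + 1000)·f^(α−1) − 1000
α − 1 = -0.03110
f^(α−1) = 0.600^(-0.03110) = 1.016014
δ_res = (-4.9 + 1000) × 1.016014 − 1000 = 1011.035 − 1000 = 11.04 per mil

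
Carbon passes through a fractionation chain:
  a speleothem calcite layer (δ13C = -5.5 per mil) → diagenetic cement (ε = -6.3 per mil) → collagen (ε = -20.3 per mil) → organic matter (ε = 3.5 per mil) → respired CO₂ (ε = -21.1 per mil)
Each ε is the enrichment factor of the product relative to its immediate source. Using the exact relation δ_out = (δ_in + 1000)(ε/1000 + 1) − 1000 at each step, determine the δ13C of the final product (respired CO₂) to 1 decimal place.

step 1: δ = (-5.50 + 1000)·(-6.3/1000 + 1) − 1000 = -11.77 per mil
step 2: δ = (-11.77 + 1000)·(-20.3/1000 + 1) − 1000 = -31.83 per mil
step 3: δ = (-31.83 + 1000)·(3.5/1000 + 1) − 1000 = -28.44 per mil
step 4: δ = (-28.44 + 1000)·(-21.1/1000 + 1) − 1000 = -48.94 per mil

-48.9 per mil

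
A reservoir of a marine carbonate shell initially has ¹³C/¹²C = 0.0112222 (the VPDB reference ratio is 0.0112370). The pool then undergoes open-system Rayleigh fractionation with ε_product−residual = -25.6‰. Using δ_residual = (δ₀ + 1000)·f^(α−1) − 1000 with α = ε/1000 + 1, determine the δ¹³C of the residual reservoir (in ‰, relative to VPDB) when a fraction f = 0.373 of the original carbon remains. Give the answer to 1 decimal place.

24.2‰

δ₀ = (0.0112222/0.0112370 − 1)×1000 = (0.998683 − 1)×1000 = -1.317‰
α − 1 = ε/1000 = -0.0256
f^(α−1) = 0.373^(-0.0256) = 1.025568
δ_res = (-1.317 + 1000) × 1.025568 − 1000 = 1024.217 − 1000 = 24.22‰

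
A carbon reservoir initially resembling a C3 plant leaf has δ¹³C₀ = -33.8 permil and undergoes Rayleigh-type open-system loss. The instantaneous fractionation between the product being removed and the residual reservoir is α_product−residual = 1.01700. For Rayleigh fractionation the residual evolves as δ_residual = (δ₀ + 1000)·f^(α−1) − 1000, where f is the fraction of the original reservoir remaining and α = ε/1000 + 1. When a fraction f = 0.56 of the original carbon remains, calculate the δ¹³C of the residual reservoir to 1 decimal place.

Rayleigh residual: δ_res = (δ₀ + 1000)·f^(α−1) − 1000
α − 1 = 0.01700
f^(α−1) = 0.56^(0.01700) = 0.990192
δ_res = (-33.8 + 1000) × 0.990192 − 1000 = 956.723 − 1000 = -43.28 permil

-43.3 permil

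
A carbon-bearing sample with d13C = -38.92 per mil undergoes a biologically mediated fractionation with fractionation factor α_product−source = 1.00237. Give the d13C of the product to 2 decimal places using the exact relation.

-36.64 per mil

δ_product = (δ_source + 1000)·α − 1000
δ_product = (-38.92 + 1000) × 1.00237 − 1000
δ_product = 963.358 − 1000 = -36.642 per mil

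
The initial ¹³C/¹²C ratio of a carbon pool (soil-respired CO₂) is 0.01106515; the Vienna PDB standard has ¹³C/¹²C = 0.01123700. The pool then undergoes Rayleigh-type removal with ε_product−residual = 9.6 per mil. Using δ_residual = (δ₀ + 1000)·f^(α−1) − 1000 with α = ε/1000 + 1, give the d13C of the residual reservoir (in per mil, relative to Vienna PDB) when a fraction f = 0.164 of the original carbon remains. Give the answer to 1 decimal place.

-32.2 per mil

δ₀ = (0.01106515/0.01123700 − 1)×1000 = (0.984707 − 1)×1000 = -15.293 per mil
α − 1 = ε/1000 = 0.0096
f^(α−1) = 0.164^(0.0096) = 0.982794
δ_res = (-15.293 + 1000) × 0.982794 − 1000 = 967.764 − 1000 = -32.24 per mil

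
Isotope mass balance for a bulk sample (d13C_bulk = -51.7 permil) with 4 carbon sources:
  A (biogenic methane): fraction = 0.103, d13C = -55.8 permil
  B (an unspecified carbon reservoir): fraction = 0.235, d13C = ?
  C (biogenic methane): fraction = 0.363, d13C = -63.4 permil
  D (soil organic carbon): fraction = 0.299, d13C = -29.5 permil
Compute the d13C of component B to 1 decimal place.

-60.1 permil

Isotope mass balance: δ_bulk = Σ fᵢ·δᵢ.
-51.7 = 0.103×(-55.8) + 0.235×δ_B + 0.363×(-63.4) + 0.299×(-29.5)
0.235·δ_B = -51.7 − (-37.582) = -14.118
δ_B = -14.118 / 0.235 = -60.08 permil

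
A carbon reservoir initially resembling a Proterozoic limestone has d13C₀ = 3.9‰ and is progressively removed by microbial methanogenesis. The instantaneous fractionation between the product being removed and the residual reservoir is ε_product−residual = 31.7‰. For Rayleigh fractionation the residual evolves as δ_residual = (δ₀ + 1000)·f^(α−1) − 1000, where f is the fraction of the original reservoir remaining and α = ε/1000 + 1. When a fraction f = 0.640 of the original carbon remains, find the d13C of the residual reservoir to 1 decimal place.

-10.2‰

Rayleigh residual: δ_res = (δ₀ + 1000)·f^(α−1) − 1000
α = ε/1000 + 1 = 1.03170, so α − 1 = 0.03170
f^(α−1) = 0.640^(0.03170) = 0.985952
δ_res = (3.9 + 1000) × 0.985952 − 1000 = 989.798 − 1000 = -10.20‰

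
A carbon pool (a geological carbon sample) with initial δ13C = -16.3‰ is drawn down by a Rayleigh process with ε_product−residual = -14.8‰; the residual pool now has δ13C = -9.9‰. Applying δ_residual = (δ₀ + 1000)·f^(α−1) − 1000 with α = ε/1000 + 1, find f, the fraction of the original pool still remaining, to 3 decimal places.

α − 1 = ε/1000 = -0.0148
(δ_res + 1000)/(δ₀ + 1000) = (-9.9 + 1000)/(-16.3 + 1000) = 990.1/983.7 = 1.006506
f = 1.006506^(1/-0.0148) = exp(ln(1.006506)/-0.0148) = exp(0.00648/-0.0148)
f = exp(-0.4382) = 0.6452

0.645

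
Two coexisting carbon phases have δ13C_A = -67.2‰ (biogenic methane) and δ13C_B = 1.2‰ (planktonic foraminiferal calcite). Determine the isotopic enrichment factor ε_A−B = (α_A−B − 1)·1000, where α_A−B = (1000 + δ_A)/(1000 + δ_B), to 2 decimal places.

α_A−B = (1000 + -67.2) / (1000 + 1.2) = 932.8 / 1001.2 = 0.931682
ε_A−B = (0.931682 − 1) × 1000 = -68.318‰
(The approximation ε ≈ δ_A − δ_B would give -68.4‰.)

-68.32‰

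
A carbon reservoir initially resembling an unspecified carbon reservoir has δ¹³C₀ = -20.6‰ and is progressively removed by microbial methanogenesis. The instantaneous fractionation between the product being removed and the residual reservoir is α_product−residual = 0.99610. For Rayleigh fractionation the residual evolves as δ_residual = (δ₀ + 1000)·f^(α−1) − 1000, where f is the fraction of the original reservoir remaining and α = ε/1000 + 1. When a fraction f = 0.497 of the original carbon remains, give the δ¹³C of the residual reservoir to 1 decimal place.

-17.9‰

Rayleigh residual: δ_res = (δ₀ + 1000)·f^(α−1) − 1000
α − 1 = -0.00390
f^(α−1) = 0.497^(-0.00390) = 1.002730
δ_res = (-20.6 + 1000) × 1.002730 − 1000 = 982.074 − 1000 = -17.93‰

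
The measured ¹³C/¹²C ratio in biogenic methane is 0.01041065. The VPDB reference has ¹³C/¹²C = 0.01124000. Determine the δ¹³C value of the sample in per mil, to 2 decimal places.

δ¹³C = (R_sample / R_standard − 1) × 1000
R_sample / R_standard = 0.01041065 / 0.01124000 = 0.926214
δ¹³C = (0.926214 − 1) × 1000 = -73.786 per mil

-73.79 per mil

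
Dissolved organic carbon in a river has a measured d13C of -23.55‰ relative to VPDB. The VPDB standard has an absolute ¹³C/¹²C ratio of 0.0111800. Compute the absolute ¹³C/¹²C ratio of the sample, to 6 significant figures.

0.0109167

R_sample = R_standard × (d13C/1000 + 1)
R_sample = 0.0111800 × (-23.55/1000 + 1) = 0.0111800 × 0.976450
R_sample = 0.0109167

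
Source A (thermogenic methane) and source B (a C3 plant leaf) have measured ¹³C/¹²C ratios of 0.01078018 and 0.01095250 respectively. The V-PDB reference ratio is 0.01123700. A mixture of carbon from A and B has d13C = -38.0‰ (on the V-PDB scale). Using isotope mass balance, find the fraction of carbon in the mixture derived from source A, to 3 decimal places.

0.827

δ_A = (0.01078018/0.01123700 − 1)×1000 = (0.959347 − 1)×1000 = -40.653‰
δ_B = (0.01095250/0.01123700 − 1)×1000 = (0.974682 − 1)×1000 = -25.318‰
f_A = (δ_mix − δ_B)/(δ_A − δ_B) = (-38.0 − (-25.318))/(-40.653 − (-25.318))
f_A = -12.682 / -15.335 = 0.8270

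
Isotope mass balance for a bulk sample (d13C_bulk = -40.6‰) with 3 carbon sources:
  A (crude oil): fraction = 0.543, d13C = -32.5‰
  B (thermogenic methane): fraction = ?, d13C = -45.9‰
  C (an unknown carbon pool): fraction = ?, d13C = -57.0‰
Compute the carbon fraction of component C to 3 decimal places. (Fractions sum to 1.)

0.178

Let f_C and f_B be the unknown fractions; fractions sum to 1 so f_C + f_B = 0.457.
Mass balance: Σ fᵢ·δᵢ = δ_bulk ⇒ f_C·(-57.0) + f_B·(-45.9) = -40.6 − (-17.648) = -22.953
Substitute f_B = 0.457 − f_C:
f_C·(-57.0 − -45.9) = -22.953 − 0.457×(-45.9) = -1.976
f_C = -1.976 / -11.1 = 0.1780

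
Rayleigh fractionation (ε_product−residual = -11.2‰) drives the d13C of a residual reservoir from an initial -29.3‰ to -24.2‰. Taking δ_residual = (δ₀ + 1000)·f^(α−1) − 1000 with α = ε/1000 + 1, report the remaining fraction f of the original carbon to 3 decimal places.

0.626

α − 1 = ε/1000 = -0.0112
(δ_res + 1000)/(δ₀ + 1000) = (-24.2 + 1000)/(-29.3 + 1000) = 975.8/970.7 = 1.005254
f = 1.005254^(1/-0.0112) = exp(ln(1.005254)/-0.0112) = exp(0.00524/-0.0112)
f = exp(-0.4679) = 0.6263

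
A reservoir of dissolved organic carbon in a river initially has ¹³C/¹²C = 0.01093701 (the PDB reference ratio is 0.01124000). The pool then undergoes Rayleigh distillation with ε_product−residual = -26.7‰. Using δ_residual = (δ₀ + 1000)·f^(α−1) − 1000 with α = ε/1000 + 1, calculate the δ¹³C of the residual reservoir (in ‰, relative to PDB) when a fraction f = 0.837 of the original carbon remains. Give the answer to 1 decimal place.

-22.3‰

δ₀ = (0.01093701/0.01124000 − 1)×1000 = (0.973044 − 1)×1000 = -26.956‰
α − 1 = ε/1000 = -0.0267
f^(α−1) = 0.837^(-0.0267) = 1.004762
δ_res = (-26.956 + 1000) × 1.004762 − 1000 = 977.677 − 1000 = -22.32‰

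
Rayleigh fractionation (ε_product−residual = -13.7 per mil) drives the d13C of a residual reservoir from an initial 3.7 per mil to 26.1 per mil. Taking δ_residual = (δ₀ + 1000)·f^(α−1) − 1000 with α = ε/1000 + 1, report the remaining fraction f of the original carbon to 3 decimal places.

0.200

α − 1 = ε/1000 = -0.0137
(δ_res + 1000)/(δ₀ + 1000) = (26.1 + 1000)/(3.7 + 1000) = 1026.1/1003.7 = 1.022317
f = 1.022317^(1/-0.0137) = exp(ln(1.022317)/-0.0137) = exp(0.02207/-0.0137)
f = exp(-1.6111) = 0.1997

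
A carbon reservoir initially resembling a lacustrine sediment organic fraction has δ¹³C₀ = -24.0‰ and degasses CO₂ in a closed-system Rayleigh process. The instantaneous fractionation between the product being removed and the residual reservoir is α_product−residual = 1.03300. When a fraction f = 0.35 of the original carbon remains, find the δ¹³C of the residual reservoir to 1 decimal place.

Rayleigh residual: δ_res = (δ₀ + 1000)·f^(α−1) − 1000
α − 1 = 0.03300
f^(α−1) = 0.35^(0.03300) = 0.965949
δ_res = (-24.0 + 1000) × 0.965949 − 1000 = 942.766 − 1000 = -57.23‰

-57.2‰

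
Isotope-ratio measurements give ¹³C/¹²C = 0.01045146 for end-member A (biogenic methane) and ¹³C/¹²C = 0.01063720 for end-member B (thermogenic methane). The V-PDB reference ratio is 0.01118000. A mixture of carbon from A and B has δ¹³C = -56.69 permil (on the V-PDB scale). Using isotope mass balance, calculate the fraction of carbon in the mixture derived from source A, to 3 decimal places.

δ_A = (0.01045146/0.01118000 − 1)×1000 = (0.934835 − 1)×1000 = -65.165 permil
δ_B = (0.01063720/0.01118000 − 1)×1000 = (0.951449 − 1)×1000 = -48.551 permil
f_A = (δ_mix − δ_B)/(δ_A − δ_B) = (-56.69 − (-48.551))/(-65.165 − (-48.551))
f_A = -8.139 / -16.614 = 0.4899

0.490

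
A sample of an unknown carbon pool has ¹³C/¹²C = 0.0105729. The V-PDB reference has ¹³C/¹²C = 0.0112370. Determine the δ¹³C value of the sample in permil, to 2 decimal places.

-59.10 permil

δ¹³C = (R_sample / R_standard − 1) × 1000
R_sample / R_standard = 0.0105729 / 0.0112370 = 0.940901
δ¹³C = (0.940901 − 1) × 1000 = -59.099 permil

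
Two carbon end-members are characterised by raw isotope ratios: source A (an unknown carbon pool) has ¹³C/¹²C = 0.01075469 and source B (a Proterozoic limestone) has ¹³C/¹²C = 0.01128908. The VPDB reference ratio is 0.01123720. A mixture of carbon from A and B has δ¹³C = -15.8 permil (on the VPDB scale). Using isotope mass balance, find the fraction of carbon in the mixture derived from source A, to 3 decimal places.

0.429

δ_A = (0.01075469/0.01123720 − 1)×1000 = (0.957061 − 1)×1000 = -42.939 permil
δ_B = (0.01128908/0.01123720 − 1)×1000 = (1.004617 − 1)×1000 = 4.617 permil
f_A = (δ_mix − δ_B)/(δ_A − δ_B) = (-15.8 − (4.617))/(-42.939 − (4.617))
f_A = -20.417 / -47.555 = 0.4293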